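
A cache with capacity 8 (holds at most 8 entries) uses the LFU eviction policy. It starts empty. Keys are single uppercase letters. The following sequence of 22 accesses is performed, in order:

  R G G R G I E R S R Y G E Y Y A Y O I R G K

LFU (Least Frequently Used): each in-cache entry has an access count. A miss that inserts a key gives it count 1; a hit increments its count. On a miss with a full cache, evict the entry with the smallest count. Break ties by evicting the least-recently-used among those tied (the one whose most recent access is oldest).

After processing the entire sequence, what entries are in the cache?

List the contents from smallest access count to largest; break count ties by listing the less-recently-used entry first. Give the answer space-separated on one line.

Answer: A O K E I Y R G

Derivation:
LFU simulation (capacity=8):
  1. access R: MISS. Cache: [R(c=1)]
  2. access G: MISS. Cache: [R(c=1) G(c=1)]
  3. access G: HIT, count now 2. Cache: [R(c=1) G(c=2)]
  4. access R: HIT, count now 2. Cache: [G(c=2) R(c=2)]
  5. access G: HIT, count now 3. Cache: [R(c=2) G(c=3)]
  6. access I: MISS. Cache: [I(c=1) R(c=2) G(c=3)]
  7. access E: MISS. Cache: [I(c=1) E(c=1) R(c=2) G(c=3)]
  8. access R: HIT, count now 3. Cache: [I(c=1) E(c=1) G(c=3) R(c=3)]
  9. access S: MISS. Cache: [I(c=1) E(c=1) S(c=1) G(c=3) R(c=3)]
  10. access R: HIT, count now 4. Cache: [I(c=1) E(c=1) S(c=1) G(c=3) R(c=4)]
  11. access Y: MISS. Cache: [I(c=1) E(c=1) S(c=1) Y(c=1) G(c=3) R(c=4)]
  12. access G: HIT, count now 4. Cache: [I(c=1) E(c=1) S(c=1) Y(c=1) R(c=4) G(c=4)]
  13. access E: HIT, count now 2. Cache: [I(c=1) S(c=1) Y(c=1) E(c=2) R(c=4) G(c=4)]
  14. access Y: HIT, count now 2. Cache: [I(c=1) S(c=1) E(c=2) Y(c=2) R(c=4) G(c=4)]
  15. access Y: HIT, count now 3. Cache: [I(c=1) S(c=1) E(c=2) Y(c=3) R(c=4) G(c=4)]
  16. access A: MISS. Cache: [I(c=1) S(c=1) A(c=1) E(c=2) Y(c=3) R(c=4) G(c=4)]
  17. access Y: HIT, count now 4. Cache: [I(c=1) S(c=1) A(c=1) E(c=2) R(c=4) G(c=4) Y(c=4)]
  18. access O: MISS. Cache: [I(c=1) S(c=1) A(c=1) O(c=1) E(c=2) R(c=4) G(c=4) Y(c=4)]
  19. access I: HIT, count now 2. Cache: [S(c=1) A(c=1) O(c=1) E(c=2) I(c=2) R(c=4) G(c=4) Y(c=4)]
  20. access R: HIT, count now 5. Cache: [S(c=1) A(c=1) O(c=1) E(c=2) I(c=2) G(c=4) Y(c=4) R(c=5)]
  21. access G: HIT, count now 5. Cache: [S(c=1) A(c=1) O(c=1) E(c=2) I(c=2) Y(c=4) R(c=5) G(c=5)]
  22. access K: MISS, evict S(c=1). Cache: [A(c=1) O(c=1) K(c=1) E(c=2) I(c=2) Y(c=4) R(c=5) G(c=5)]
Total: 13 hits, 9 misses, 1 evictions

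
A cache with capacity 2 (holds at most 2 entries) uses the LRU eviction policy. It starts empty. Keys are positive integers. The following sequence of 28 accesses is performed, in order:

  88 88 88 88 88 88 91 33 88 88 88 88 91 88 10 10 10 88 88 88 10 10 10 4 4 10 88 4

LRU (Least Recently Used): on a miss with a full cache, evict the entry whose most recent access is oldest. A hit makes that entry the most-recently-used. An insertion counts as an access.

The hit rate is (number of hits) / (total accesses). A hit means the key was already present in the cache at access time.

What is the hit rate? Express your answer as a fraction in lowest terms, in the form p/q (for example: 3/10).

LRU simulation (capacity=2):
  1. access 88: MISS. Cache (LRU->MRU): [88]
  2. access 88: HIT. Cache (LRU->MRU): [88]
  3. access 88: HIT. Cache (LRU->MRU): [88]
  4. access 88: HIT. Cache (LRU->MRU): [88]
  5. access 88: HIT. Cache (LRU->MRU): [88]
  6. access 88: HIT. Cache (LRU->MRU): [88]
  7. access 91: MISS. Cache (LRU->MRU): [88 91]
  8. access 33: MISS, evict 88. Cache (LRU->MRU): [91 33]
  9. access 88: MISS, evict 91. Cache (LRU->MRU): [33 88]
  10. access 88: HIT. Cache (LRU->MRU): [33 88]
  11. access 88: HIT. Cache (LRU->MRU): [33 88]
  12. access 88: HIT. Cache (LRU->MRU): [33 88]
  13. access 91: MISS, evict 33. Cache (LRU->MRU): [88 91]
  14. access 88: HIT. Cache (LRU->MRU): [91 88]
  15. access 10: MISS, evict 91. Cache (LRU->MRU): [88 10]
  16. access 10: HIT. Cache (LRU->MRU): [88 10]
  17. access 10: HIT. Cache (LRU->MRU): [88 10]
  18. access 88: HIT. Cache (LRU->MRU): [10 88]
  19. access 88: HIT. Cache (LRU->MRU): [10 88]
  20. access 88: HIT. Cache (LRU->MRU): [10 88]
  21. access 10: HIT. Cache (LRU->MRU): [88 10]
  22. access 10: HIT. Cache (LRU->MRU): [88 10]
  23. access 10: HIT. Cache (LRU->MRU): [88 10]
  24. access 4: MISS, evict 88. Cache (LRU->MRU): [10 4]
  25. access 4: HIT. Cache (LRU->MRU): [10 4]
  26. access 10: HIT. Cache (LRU->MRU): [4 10]
  27. access 88: MISS, evict 4. Cache (LRU->MRU): [10 88]
  28. access 4: MISS, evict 10. Cache (LRU->MRU): [88 4]
Total: 19 hits, 9 misses, 7 evictions

Hit rate = 19/28

Answer: 19/28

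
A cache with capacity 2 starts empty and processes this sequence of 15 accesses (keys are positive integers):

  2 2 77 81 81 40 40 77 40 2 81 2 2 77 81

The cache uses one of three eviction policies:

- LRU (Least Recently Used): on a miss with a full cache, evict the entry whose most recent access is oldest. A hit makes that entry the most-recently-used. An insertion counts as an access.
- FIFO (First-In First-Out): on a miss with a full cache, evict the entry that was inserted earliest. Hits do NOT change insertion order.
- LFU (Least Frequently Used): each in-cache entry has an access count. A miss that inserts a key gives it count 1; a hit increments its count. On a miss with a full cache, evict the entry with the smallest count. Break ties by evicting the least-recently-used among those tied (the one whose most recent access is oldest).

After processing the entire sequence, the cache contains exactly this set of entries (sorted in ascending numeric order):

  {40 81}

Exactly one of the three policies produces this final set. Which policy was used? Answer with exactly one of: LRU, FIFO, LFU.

Simulating under each policy and comparing final sets:
  LRU: final set = {77 81} -> differs
  FIFO: final set = {77 81} -> differs
  LFU: final set = {40 81} -> MATCHES target
Only LFU produces the target set.

Answer: LFU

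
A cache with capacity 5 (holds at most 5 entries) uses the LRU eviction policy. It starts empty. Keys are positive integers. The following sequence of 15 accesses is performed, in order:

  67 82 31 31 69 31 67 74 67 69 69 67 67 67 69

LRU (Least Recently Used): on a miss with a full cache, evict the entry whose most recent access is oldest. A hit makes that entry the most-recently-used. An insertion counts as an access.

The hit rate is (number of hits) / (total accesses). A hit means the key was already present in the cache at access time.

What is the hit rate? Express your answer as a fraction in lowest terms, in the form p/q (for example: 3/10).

Answer: 2/3

Derivation:
LRU simulation (capacity=5):
  1. access 67: MISS. Cache (LRU->MRU): [67]
  2. access 82: MISS. Cache (LRU->MRU): [67 82]
  3. access 31: MISS. Cache (LRU->MRU): [67 82 31]
  4. access 31: HIT. Cache (LRU->MRU): [67 82 31]
  5. access 69: MISS. Cache (LRU->MRU): [67 82 31 69]
  6. access 31: HIT. Cache (LRU->MRU): [67 82 69 31]
  7. access 67: HIT. Cache (LRU->MRU): [82 69 31 67]
  8. access 74: MISS. Cache (LRU->MRU): [82 69 31 67 74]
  9. access 67: HIT. Cache (LRU->MRU): [82 69 31 74 67]
  10. access 69: HIT. Cache (LRU->MRU): [82 31 74 67 69]
  11. access 69: HIT. Cache (LRU->MRU): [82 31 74 67 69]
  12. access 67: HIT. Cache (LRU->MRU): [82 31 74 69 67]
  13. access 67: HIT. Cache (LRU->MRU): [82 31 74 69 67]
  14. access 67: HIT. Cache (LRU->MRU): [82 31 74 69 67]
  15. access 69: HIT. Cache (LRU->MRU): [82 31 74 67 69]
Total: 10 hits, 5 misses, 0 evictions

Hit rate = 10/15 = 2/3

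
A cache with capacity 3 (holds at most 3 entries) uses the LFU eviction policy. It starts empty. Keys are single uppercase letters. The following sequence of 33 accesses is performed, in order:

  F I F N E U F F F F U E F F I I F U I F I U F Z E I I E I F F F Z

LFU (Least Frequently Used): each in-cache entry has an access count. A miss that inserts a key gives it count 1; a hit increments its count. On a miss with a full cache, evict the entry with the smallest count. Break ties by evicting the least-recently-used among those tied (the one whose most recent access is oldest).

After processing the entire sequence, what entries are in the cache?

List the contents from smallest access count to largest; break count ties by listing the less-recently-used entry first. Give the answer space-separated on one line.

Answer: Z I F

Derivation:
LFU simulation (capacity=3):
  1. access F: MISS. Cache: [F(c=1)]
  2. access I: MISS. Cache: [F(c=1) I(c=1)]
  3. access F: HIT, count now 2. Cache: [I(c=1) F(c=2)]
  4. access N: MISS. Cache: [I(c=1) N(c=1) F(c=2)]
  5. access E: MISS, evict I(c=1). Cache: [N(c=1) E(c=1) F(c=2)]
  6. access U: MISS, evict N(c=1). Cache: [E(c=1) U(c=1) F(c=2)]
  7. access F: HIT, count now 3. Cache: [E(c=1) U(c=1) F(c=3)]
  8. access F: HIT, count now 4. Cache: [E(c=1) U(c=1) F(c=4)]
  9. access F: HIT, count now 5. Cache: [E(c=1) U(c=1) F(c=5)]
  10. access F: HIT, count now 6. Cache: [E(c=1) U(c=1) F(c=6)]
  11. access U: HIT, count now 2. Cache: [E(c=1) U(c=2) F(c=6)]
  12. access E: HIT, count now 2. Cache: [U(c=2) E(c=2) F(c=6)]
  13. access F: HIT, count now 7. Cache: [U(c=2) E(c=2) F(c=7)]
  14. access F: HIT, count now 8. Cache: [U(c=2) E(c=2) F(c=8)]
  15. access I: MISS, evict U(c=2). Cache: [I(c=1) E(c=2) F(c=8)]
  16. access I: HIT, count now 2. Cache: [E(c=2) I(c=2) F(c=8)]
  17. access F: HIT, count now 9. Cache: [E(c=2) I(c=2) F(c=9)]
  18. access U: MISS, evict E(c=2). Cache: [U(c=1) I(c=2) F(c=9)]
  19. access I: HIT, count now 3. Cache: [U(c=1) I(c=3) F(c=9)]
  20. access F: HIT, count now 10. Cache: [U(c=1) I(c=3) F(c=10)]
  21. access I: HIT, count now 4. Cache: [U(c=1) I(c=4) F(c=10)]
  22. access U: HIT, count now 2. Cache: [U(c=2) I(c=4) F(c=10)]
  23. access F: HIT, count now 11. Cache: [U(c=2) I(c=4) F(c=11)]
  24. access Z: MISS, evict U(c=2). Cache: [Z(c=1) I(c=4) F(c=11)]
  25. access E: MISS, evict Z(c=1). Cache: [E(c=1) I(c=4) F(c=11)]
  26. access I: HIT, count now 5. Cache: [E(c=1) I(c=5) F(c=11)]
  27. access I: HIT, count now 6. Cache: [E(c=1) I(c=6) F(c=11)]
  28. access E: HIT, count now 2. Cache: [E(c=2) I(c=6) F(c=11)]
  29. access I: HIT, count now 7. Cache: [E(c=2) I(c=7) F(c=11)]
  30. access F: HIT, count now 12. Cache: [E(c=2) I(c=7) F(c=12)]
  31. access F: HIT, count now 13. Cache: [E(c=2) I(c=7) F(c=13)]
  32. access F: HIT, count now 14. Cache: [E(c=2) I(c=7) F(c=14)]
  33. access Z: MISS, evict E(c=2). Cache: [Z(c=1) I(c=7) F(c=14)]
Total: 23 hits, 10 misses, 7 evictions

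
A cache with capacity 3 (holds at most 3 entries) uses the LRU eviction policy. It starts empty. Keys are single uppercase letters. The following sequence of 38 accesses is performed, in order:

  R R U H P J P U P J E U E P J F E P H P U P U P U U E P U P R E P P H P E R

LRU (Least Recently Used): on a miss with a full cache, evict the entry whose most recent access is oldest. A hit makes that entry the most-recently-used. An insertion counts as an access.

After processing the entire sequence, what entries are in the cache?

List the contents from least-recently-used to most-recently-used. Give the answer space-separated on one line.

LRU simulation (capacity=3):
  1. access R: MISS. Cache (LRU->MRU): [R]
  2. access R: HIT. Cache (LRU->MRU): [R]
  3. access U: MISS. Cache (LRU->MRU): [R U]
  4. access H: MISS. Cache (LRU->MRU): [R U H]
  5. access P: MISS, evict R. Cache (LRU->MRU): [U H P]
  6. access J: MISS, evict U. Cache (LRU->MRU): [H P J]
  7. access P: HIT. Cache (LRU->MRU): [H J P]
  8. access U: MISS, evict H. Cache (LRU->MRU): [J P U]
  9. access P: HIT. Cache (LRU->MRU): [J U P]
  10. access J: HIT. Cache (LRU->MRU): [U P J]
  11. access E: MISS, evict U. Cache (LRU->MRU): [P J E]
  12. access U: MISS, evict P. Cache (LRU->MRU): [J E U]
  13. access E: HIT. Cache (LRU->MRU): [J U E]
  14. access P: MISS, evict J. Cache (LRU->MRU): [U E P]
  15. access J: MISS, evict U. Cache (LRU->MRU): [E P J]
  16. access F: MISS, evict E. Cache (LRU->MRU): [P J F]
  17. access E: MISS, evict P. Cache (LRU->MRU): [J F E]
  18. access P: MISS, evict J. Cache (LRU->MRU): [F E P]
  19. access H: MISS, evict F. Cache (LRU->MRU): [E P H]
  20. access P: HIT. Cache (LRU->MRU): [E H P]
  21. access U: MISS, evict E. Cache (LRU->MRU): [H P U]
  22. access P: HIT. Cache (LRU->MRU): [H U P]
  23. access U: HIT. Cache (LRU->MRU): [H P U]
  24. access P: HIT. Cache (LRU->MRU): [H U P]
  25. access U: HIT. Cache (LRU->MRU): [H P U]
  26. access U: HIT. Cache (LRU->MRU): [H P U]
  27. access E: MISS, evict H. Cache (LRU->MRU): [P U E]
  28. access P: HIT. Cache (LRU->MRU): [U E P]
  29. access U: HIT. Cache (LRU->MRU): [E P U]
  30. access P: HIT. Cache (LRU->MRU): [E U P]
  31. access R: MISS, evict E. Cache (LRU->MRU): [U P R]
  32. access E: MISS, evict U. Cache (LRU->MRU): [P R E]
  33. access P: HIT. Cache (LRU->MRU): [R E P]
  34. access P: HIT. Cache (LRU->MRU): [R E P]
  35. access H: MISS, evict R. Cache (LRU->MRU): [E P H]
  36. access P: HIT. Cache (LRU->MRU): [E H P]
  37. access E: HIT. Cache (LRU->MRU): [H P E]
  38. access R: MISS, evict H. Cache (LRU->MRU): [P E R]
Total: 18 hits, 20 misses, 17 evictions

Answer: P E R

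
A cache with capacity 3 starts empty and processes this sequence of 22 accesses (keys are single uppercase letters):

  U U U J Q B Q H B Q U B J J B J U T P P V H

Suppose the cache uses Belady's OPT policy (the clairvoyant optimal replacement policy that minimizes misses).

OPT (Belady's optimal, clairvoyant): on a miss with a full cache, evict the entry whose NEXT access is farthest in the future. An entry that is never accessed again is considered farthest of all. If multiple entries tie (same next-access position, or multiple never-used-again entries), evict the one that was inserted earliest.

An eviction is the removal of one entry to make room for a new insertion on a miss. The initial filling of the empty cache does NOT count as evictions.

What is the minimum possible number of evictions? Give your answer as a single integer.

OPT (Belady) simulation (capacity=3):
  1. access U: MISS. Cache: [U]
  2. access U: HIT. Next use of U: step 3. Cache: [U]
  3. access U: HIT. Next use of U: step 11. Cache: [U]
  4. access J: MISS. Cache: [U J]
  5. access Q: MISS. Cache: [U J Q]
  6. access B: MISS, evict J (next use: step 13). Cache: [U Q B]
  7. access Q: HIT. Next use of Q: step 10. Cache: [U Q B]
  8. access H: MISS, evict U (next use: step 11). Cache: [Q B H]
  9. access B: HIT. Next use of B: step 12. Cache: [Q B H]
  10. access Q: HIT. Next use of Q: never. Cache: [Q B H]
  11. access U: MISS, evict Q (next use: never). Cache: [B H U]
  12. access B: HIT. Next use of B: step 15. Cache: [B H U]
  13. access J: MISS, evict H (next use: step 22). Cache: [B U J]
  14. access J: HIT. Next use of J: step 16. Cache: [B U J]
  15. access B: HIT. Next use of B: never. Cache: [B U J]
  16. access J: HIT. Next use of J: never. Cache: [B U J]
  17. access U: HIT. Next use of U: never. Cache: [B U J]
  18. access T: MISS, evict B (next use: never). Cache: [U J T]
  19. access P: MISS, evict U (next use: never). Cache: [J T P]
  20. access P: HIT. Next use of P: never. Cache: [J T P]
  21. access V: MISS, evict J (next use: never). Cache: [T P V]
  22. access H: MISS, evict T (next use: never). Cache: [P V H]
Total: 11 hits, 11 misses, 8 evictions

Answer: 8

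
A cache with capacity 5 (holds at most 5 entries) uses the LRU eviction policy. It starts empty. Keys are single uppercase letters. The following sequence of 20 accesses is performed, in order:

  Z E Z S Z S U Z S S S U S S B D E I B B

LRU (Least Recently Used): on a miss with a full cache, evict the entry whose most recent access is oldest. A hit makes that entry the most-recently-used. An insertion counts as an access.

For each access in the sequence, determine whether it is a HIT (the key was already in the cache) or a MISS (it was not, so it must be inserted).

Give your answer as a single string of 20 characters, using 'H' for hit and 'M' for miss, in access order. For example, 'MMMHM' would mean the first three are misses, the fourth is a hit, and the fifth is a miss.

LRU simulation (capacity=5):
  1. access Z: MISS. Cache (LRU->MRU): [Z]
  2. access E: MISS. Cache (LRU->MRU): [Z E]
  3. access Z: HIT. Cache (LRU->MRU): [E Z]
  4. access S: MISS. Cache (LRU->MRU): [E Z S]
  5. access Z: HIT. Cache (LRU->MRU): [E S Z]
  6. access S: HIT. Cache (LRU->MRU): [E Z S]
  7. access U: MISS. Cache (LRU->MRU): [E Z S U]
  8. access Z: HIT. Cache (LRU->MRU): [E S U Z]
  9. access S: HIT. Cache (LRU->MRU): [E U Z S]
  10. access S: HIT. Cache (LRU->MRU): [E U Z S]
  11. access S: HIT. Cache (LRU->MRU): [E U Z S]
  12. access U: HIT. Cache (LRU->MRU): [E Z S U]
  13. access S: HIT. Cache (LRU->MRU): [E Z U S]
  14. access S: HIT. Cache (LRU->MRU): [E Z U S]
  15. access B: MISS. Cache (LRU->MRU): [E Z U S B]
  16. access D: MISS, evict E. Cache (LRU->MRU): [Z U S B D]
  17. access E: MISS, evict Z. Cache (LRU->MRU): [U S B D E]
  18. access I: MISS, evict U. Cache (LRU->MRU): [S B D E I]
  19. access B: HIT. Cache (LRU->MRU): [S D E I B]
  20. access B: HIT. Cache (LRU->MRU): [S D E I B]
Total: 12 hits, 8 misses, 3 evictions

Answer: MMHMHHMHHHHHHHMMMMHH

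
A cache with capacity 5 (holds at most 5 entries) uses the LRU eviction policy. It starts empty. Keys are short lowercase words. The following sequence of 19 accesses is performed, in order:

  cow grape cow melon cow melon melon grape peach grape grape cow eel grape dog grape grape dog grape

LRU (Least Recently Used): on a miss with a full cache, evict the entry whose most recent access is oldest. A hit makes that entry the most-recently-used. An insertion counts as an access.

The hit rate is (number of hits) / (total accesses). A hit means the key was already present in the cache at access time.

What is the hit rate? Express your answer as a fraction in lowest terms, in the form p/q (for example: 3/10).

LRU simulation (capacity=5):
  1. access cow: MISS. Cache (LRU->MRU): [cow]
  2. access grape: MISS. Cache (LRU->MRU): [cow grape]
  3. access cow: HIT. Cache (LRU->MRU): [grape cow]
  4. access melon: MISS. Cache (LRU->MRU): [grape cow melon]
  5. access cow: HIT. Cache (LRU->MRU): [grape melon cow]
  6. access melon: HIT. Cache (LRU->MRU): [grape cow melon]
  7. access melon: HIT. Cache (LRU->MRU): [grape cow melon]
  8. access grape: HIT. Cache (LRU->MRU): [cow melon grape]
  9. access peach: MISS. Cache (LRU->MRU): [cow melon grape peach]
  10. access grape: HIT. Cache (LRU->MRU): [cow melon peach grape]
  11. access grape: HIT. Cache (LRU->MRU): [cow melon peach grape]
  12. access cow: HIT. Cache (LRU->MRU): [melon peach grape cow]
  13. access eel: MISS. Cache (LRU->MRU): [melon peach grape cow eel]
  14. access grape: HIT. Cache (LRU->MRU): [melon peach cow eel grape]
  15. access dog: MISS, evict melon. Cache (LRU->MRU): [peach cow eel grape dog]
  16. access grape: HIT. Cache (LRU->MRU): [peach cow eel dog grape]
  17. access grape: HIT. Cache (LRU->MRU): [peach cow eel dog grape]
  18. access dog: HIT. Cache (LRU->MRU): [peach cow eel grape dog]
  19. access grape: HIT. Cache (LRU->MRU): [peach cow eel dog grape]
Total: 13 hits, 6 misses, 1 evictions

Hit rate = 13/19

Answer: 13/19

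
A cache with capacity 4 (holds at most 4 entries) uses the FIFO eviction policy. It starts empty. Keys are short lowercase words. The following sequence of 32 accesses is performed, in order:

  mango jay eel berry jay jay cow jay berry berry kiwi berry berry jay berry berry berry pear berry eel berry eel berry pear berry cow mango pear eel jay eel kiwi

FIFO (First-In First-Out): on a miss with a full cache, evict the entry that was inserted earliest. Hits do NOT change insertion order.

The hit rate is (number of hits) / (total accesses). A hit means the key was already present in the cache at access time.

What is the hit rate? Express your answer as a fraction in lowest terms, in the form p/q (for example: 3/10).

Answer: 1/2

Derivation:
FIFO simulation (capacity=4):
  1. access mango: MISS. Cache (old->new): [mango]
  2. access jay: MISS. Cache (old->new): [mango jay]
  3. access eel: MISS. Cache (old->new): [mango jay eel]
  4. access berry: MISS. Cache (old->new): [mango jay eel berry]
  5. access jay: HIT. Cache (old->new): [mango jay eel berry]
  6. access jay: HIT. Cache (old->new): [mango jay eel berry]
  7. access cow: MISS, evict mango. Cache (old->new): [jay eel berry cow]
  8. access jay: HIT. Cache (old->new): [jay eel berry cow]
  9. access berry: HIT. Cache (old->new): [jay eel berry cow]
  10. access berry: HIT. Cache (old->new): [jay eel berry cow]
  11. access kiwi: MISS, evict jay. Cache (old->new): [eel berry cow kiwi]
  12. access berry: HIT. Cache (old->new): [eel berry cow kiwi]
  13. access berry: HIT. Cache (old->new): [eel berry cow kiwi]
  14. access jay: MISS, evict eel. Cache (old->new): [berry cow kiwi jay]
  15. access berry: HIT. Cache (old->new): [berry cow kiwi jay]
  16. access berry: HIT. Cache (old->new): [berry cow kiwi jay]
  17. access berry: HIT. Cache (old->new): [berry cow kiwi jay]
  18. access pear: MISS, evict berry. Cache (old->new): [cow kiwi jay pear]
  19. access berry: MISS, evict cow. Cache (old->new): [kiwi jay pear berry]
  20. access eel: MISS, evict kiwi. Cache (old->new): [jay pear berry eel]
  21. access berry: HIT. Cache (old->new): [jay pear berry eel]
  22. access eel: HIT. Cache (old->new): [jay pear berry eel]
  23. access berry: HIT. Cache (old->new): [jay pear berry eel]
  24. access pear: HIT. Cache (old->new): [jay pear berry eel]
  25. access berry: HIT. Cache (old->new): [jay pear berry eel]
  26. access cow: MISS, evict jay. Cache (old->new): [pear berry eel cow]
  27. access mango: MISS, evict pear. Cache (old->new): [berry eel cow mango]
  28. access pear: MISS, evict berry. Cache (old->new): [eel cow mango pear]
  29. access eel: HIT. Cache (old->new): [eel cow mango pear]
  30. access jay: MISS, evict eel. Cache (old->new): [cow mango pear jay]
  31. access eel: MISS, evict cow. Cache (old->new): [mango pear jay eel]
  32. access kiwi: MISS, evict mango. Cache (old->new): [pear jay eel kiwi]
Total: 16 hits, 16 misses, 12 evictions

Hit rate = 16/32 = 1/2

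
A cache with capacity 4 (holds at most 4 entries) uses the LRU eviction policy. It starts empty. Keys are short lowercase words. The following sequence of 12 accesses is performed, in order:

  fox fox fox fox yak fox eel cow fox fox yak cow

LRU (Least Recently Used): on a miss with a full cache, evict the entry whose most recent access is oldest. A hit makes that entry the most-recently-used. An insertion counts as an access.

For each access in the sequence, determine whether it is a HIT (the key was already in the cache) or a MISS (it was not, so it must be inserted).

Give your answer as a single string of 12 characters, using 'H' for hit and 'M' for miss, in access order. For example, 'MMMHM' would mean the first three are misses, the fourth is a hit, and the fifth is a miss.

LRU simulation (capacity=4):
  1. access fox: MISS. Cache (LRU->MRU): [fox]
  2. access fox: HIT. Cache (LRU->MRU): [fox]
  3. access fox: HIT. Cache (LRU->MRU): [fox]
  4. access fox: HIT. Cache (LRU->MRU): [fox]
  5. access yak: MISS. Cache (LRU->MRU): [fox yak]
  6. access fox: HIT. Cache (LRU->MRU): [yak fox]
  7. access eel: MISS. Cache (LRU->MRU): [yak fox eel]
  8. access cow: MISS. Cache (LRU->MRU): [yak fox eel cow]
  9. access fox: HIT. Cache (LRU->MRU): [yak eel cow fox]
  10. access fox: HIT. Cache (LRU->MRU): [yak eel cow fox]
  11. access yak: HIT. Cache (LRU->MRU): [eel cow fox yak]
  12. access cow: HIT. Cache (LRU->MRU): [eel fox yak cow]
Total: 8 hits, 4 misses, 0 evictions

Answer: MHHHMHMMHHHH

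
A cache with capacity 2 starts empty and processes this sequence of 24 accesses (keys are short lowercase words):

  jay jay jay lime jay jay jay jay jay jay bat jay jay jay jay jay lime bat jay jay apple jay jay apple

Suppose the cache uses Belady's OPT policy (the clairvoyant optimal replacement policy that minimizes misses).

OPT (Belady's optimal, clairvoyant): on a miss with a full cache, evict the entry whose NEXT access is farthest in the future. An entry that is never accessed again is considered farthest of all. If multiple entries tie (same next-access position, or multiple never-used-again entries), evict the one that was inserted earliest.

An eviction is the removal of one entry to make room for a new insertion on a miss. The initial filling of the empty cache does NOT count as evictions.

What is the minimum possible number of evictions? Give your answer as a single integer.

Answer: 4

Derivation:
OPT (Belady) simulation (capacity=2):
  1. access jay: MISS. Cache: [jay]
  2. access jay: HIT. Next use of jay: step 3. Cache: [jay]
  3. access jay: HIT. Next use of jay: step 5. Cache: [jay]
  4. access lime: MISS. Cache: [jay lime]
  5. access jay: HIT. Next use of jay: step 6. Cache: [jay lime]
  6. access jay: HIT. Next use of jay: step 7. Cache: [jay lime]
  7. access jay: HIT. Next use of jay: step 8. Cache: [jay lime]
  8. access jay: HIT. Next use of jay: step 9. Cache: [jay lime]
  9. access jay: HIT. Next use of jay: step 10. Cache: [jay lime]
  10. access jay: HIT. Next use of jay: step 12. Cache: [jay lime]
  11. access bat: MISS, evict lime (next use: step 17). Cache: [jay bat]
  12. access jay: HIT. Next use of jay: step 13. Cache: [jay bat]
  13. access jay: HIT. Next use of jay: step 14. Cache: [jay bat]
  14. access jay: HIT. Next use of jay: step 15. Cache: [jay bat]
  15. access jay: HIT. Next use of jay: step 16. Cache: [jay bat]
  16. access jay: HIT. Next use of jay: step 19. Cache: [jay bat]
  17. access lime: MISS, evict jay (next use: step 19). Cache: [bat lime]
  18. access bat: HIT. Next use of bat: never. Cache: [bat lime]
  19. access jay: MISS, evict bat (next use: never). Cache: [lime jay]
  20. access jay: HIT. Next use of jay: step 22. Cache: [lime jay]
  21. access apple: MISS, evict lime (next use: never). Cache: [jay apple]
  22. access jay: HIT. Next use of jay: step 23. Cache: [jay apple]
  23. access jay: HIT. Next use of jay: never. Cache: [jay apple]
  24. access apple: HIT. Next use of apple: never. Cache: [jay apple]
Total: 18 hits, 6 misses, 4 evictions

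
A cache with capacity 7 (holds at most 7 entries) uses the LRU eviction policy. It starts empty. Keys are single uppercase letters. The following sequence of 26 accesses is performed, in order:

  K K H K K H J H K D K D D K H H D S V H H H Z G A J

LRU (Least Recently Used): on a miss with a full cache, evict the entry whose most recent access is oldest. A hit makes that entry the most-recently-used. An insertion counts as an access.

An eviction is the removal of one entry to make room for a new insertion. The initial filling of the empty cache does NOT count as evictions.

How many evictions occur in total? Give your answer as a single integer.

Answer: 3

Derivation:
LRU simulation (capacity=7):
  1. access K: MISS. Cache (LRU->MRU): [K]
  2. access K: HIT. Cache (LRU->MRU): [K]
  3. access H: MISS. Cache (LRU->MRU): [K H]
  4. access K: HIT. Cache (LRU->MRU): [H K]
  5. access K: HIT. Cache (LRU->MRU): [H K]
  6. access H: HIT. Cache (LRU->MRU): [K H]
  7. access J: MISS. Cache (LRU->MRU): [K H J]
  8. access H: HIT. Cache (LRU->MRU): [K J H]
  9. access K: HIT. Cache (LRU->MRU): [J H K]
  10. access D: MISS. Cache (LRU->MRU): [J H K D]
  11. access K: HIT. Cache (LRU->MRU): [J H D K]
  12. access D: HIT. Cache (LRU->MRU): [J H K D]
  13. access D: HIT. Cache (LRU->MRU): [J H K D]
  14. access K: HIT. Cache (LRU->MRU): [J H D K]
  15. access H: HIT. Cache (LRU->MRU): [J D K H]
  16. access H: HIT. Cache (LRU->MRU): [J D K H]
  17. access D: HIT. Cache (LRU->MRU): [J K H D]
  18. access S: MISS. Cache (LRU->MRU): [J K H D S]
  19. access V: MISS. Cache (LRU->MRU): [J K H D S V]
  20. access H: HIT. Cache (LRU->MRU): [J K D S V H]
  21. access H: HIT. Cache (LRU->MRU): [J K D S V H]
  22. access H: HIT. Cache (LRU->MRU): [J K D S V H]
  23. access Z: MISS. Cache (LRU->MRU): [J K D S V H Z]
  24. access G: MISS, evict J. Cache (LRU->MRU): [K D S V H Z G]
  25. access A: MISS, evict K. Cache (LRU->MRU): [D S V H Z G A]
  26. access J: MISS, evict D. Cache (LRU->MRU): [S V H Z G A J]
Total: 16 hits, 10 misses, 3 evictions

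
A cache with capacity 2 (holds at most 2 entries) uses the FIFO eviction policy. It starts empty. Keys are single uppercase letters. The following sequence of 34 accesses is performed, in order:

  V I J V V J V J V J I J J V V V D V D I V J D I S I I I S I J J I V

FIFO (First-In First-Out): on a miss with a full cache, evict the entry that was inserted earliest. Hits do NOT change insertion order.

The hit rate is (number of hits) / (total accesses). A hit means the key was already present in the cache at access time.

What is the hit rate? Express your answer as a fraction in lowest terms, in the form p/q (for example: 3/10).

FIFO simulation (capacity=2):
  1. access V: MISS. Cache (old->new): [V]
  2. access I: MISS. Cache (old->new): [V I]
  3. access J: MISS, evict V. Cache (old->new): [I J]
  4. access V: MISS, evict I. Cache (old->new): [J V]
  5. access V: HIT. Cache (old->new): [J V]
  6. access J: HIT. Cache (old->new): [J V]
  7. access V: HIT. Cache (old->new): [J V]
  8. access J: HIT. Cache (old->new): [J V]
  9. access V: HIT. Cache (old->new): [J V]
  10. access J: HIT. Cache (old->new): [J V]
  11. access I: MISS, evict J. Cache (old->new): [V I]
  12. access J: MISS, evict V. Cache (old->new): [I J]
  13. access J: HIT. Cache (old->new): [I J]
  14. access V: MISS, evict I. Cache (old->new): [J V]
  15. access V: HIT. Cache (old->new): [J V]
  16. access V: HIT. Cache (old->new): [J V]
  17. access D: MISS, evict J. Cache (old->new): [V D]
  18. access V: HIT. Cache (old->new): [V D]
  19. access D: HIT. Cache (old->new): [V D]
  20. access I: MISS, evict V. Cache (old->new): [D I]
  21. access V: MISS, evict D. Cache (old->new): [I V]
  22. access J: MISS, evict I. Cache (old->new): [V J]
  23. access D: MISS, evict V. Cache (old->new): [J D]
  24. access I: MISS, evict J. Cache (old->new): [D I]
  25. access S: MISS, evict D. Cache (old->new): [I S]
  26. access I: HIT. Cache (old->new): [I S]
  27. access I: HIT. Cache (old->new): [I S]
  28. access I: HIT. Cache (old->new): [I S]
  29. access S: HIT. Cache (old->new): [I S]
  30. access I: HIT. Cache (old->new): [I S]
  31. access J: MISS, evict I. Cache (old->new): [S J]
  32. access J: HIT. Cache (old->new): [S J]
  33. access I: MISS, evict S. Cache (old->new): [J I]
  34. access V: MISS, evict J. Cache (old->new): [I V]
Total: 17 hits, 17 misses, 15 evictions

Hit rate = 17/34 = 1/2

Answer: 1/2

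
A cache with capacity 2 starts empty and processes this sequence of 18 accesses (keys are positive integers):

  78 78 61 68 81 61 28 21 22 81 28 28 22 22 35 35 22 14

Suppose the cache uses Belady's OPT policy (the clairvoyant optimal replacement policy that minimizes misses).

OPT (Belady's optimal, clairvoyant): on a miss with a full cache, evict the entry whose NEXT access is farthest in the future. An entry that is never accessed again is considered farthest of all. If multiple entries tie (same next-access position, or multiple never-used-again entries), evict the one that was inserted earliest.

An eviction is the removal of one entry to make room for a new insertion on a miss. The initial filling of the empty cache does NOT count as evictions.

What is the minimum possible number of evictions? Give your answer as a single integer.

OPT (Belady) simulation (capacity=2):
  1. access 78: MISS. Cache: [78]
  2. access 78: HIT. Next use of 78: never. Cache: [78]
  3. access 61: MISS. Cache: [78 61]
  4. access 68: MISS, evict 78 (next use: never). Cache: [61 68]
  5. access 81: MISS, evict 68 (next use: never). Cache: [61 81]
  6. access 61: HIT. Next use of 61: never. Cache: [61 81]
  7. access 28: MISS, evict 61 (next use: never). Cache: [81 28]
  8. access 21: MISS, evict 28 (next use: step 11). Cache: [81 21]
  9. access 22: MISS, evict 21 (next use: never). Cache: [81 22]
  10. access 81: HIT. Next use of 81: never. Cache: [81 22]
  11. access 28: MISS, evict 81 (next use: never). Cache: [22 28]
  12. access 28: HIT. Next use of 28: never. Cache: [22 28]
  13. access 22: HIT. Next use of 22: step 14. Cache: [22 28]
  14. access 22: HIT. Next use of 22: step 17. Cache: [22 28]
  15. access 35: MISS, evict 28 (next use: never). Cache: [22 35]
  16. access 35: HIT. Next use of 35: never. Cache: [22 35]
  17. access 22: HIT. Next use of 22: never. Cache: [22 35]
  18. access 14: MISS, evict 22 (next use: never). Cache: [35 14]
Total: 8 hits, 10 misses, 8 evictions

Answer: 8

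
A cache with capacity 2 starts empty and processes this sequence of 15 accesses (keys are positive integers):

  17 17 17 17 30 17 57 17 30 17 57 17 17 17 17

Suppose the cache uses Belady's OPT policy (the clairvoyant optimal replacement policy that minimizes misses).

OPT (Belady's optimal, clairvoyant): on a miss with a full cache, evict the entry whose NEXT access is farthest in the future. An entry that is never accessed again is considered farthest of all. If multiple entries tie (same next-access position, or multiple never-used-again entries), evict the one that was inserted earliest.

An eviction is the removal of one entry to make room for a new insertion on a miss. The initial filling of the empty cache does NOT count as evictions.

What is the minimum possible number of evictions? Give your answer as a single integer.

Answer: 3

Derivation:
OPT (Belady) simulation (capacity=2):
  1. access 17: MISS. Cache: [17]
  2. access 17: HIT. Next use of 17: step 3. Cache: [17]
  3. access 17: HIT. Next use of 17: step 4. Cache: [17]
  4. access 17: HIT. Next use of 17: step 6. Cache: [17]
  5. access 30: MISS. Cache: [17 30]
  6. access 17: HIT. Next use of 17: step 8. Cache: [17 30]
  7. access 57: MISS, evict 30 (next use: step 9). Cache: [17 57]
  8. access 17: HIT. Next use of 17: step 10. Cache: [17 57]
  9. access 30: MISS, evict 57 (next use: step 11). Cache: [17 30]
  10. access 17: HIT. Next use of 17: step 12. Cache: [17 30]
  11. access 57: MISS, evict 30 (next use: never). Cache: [17 57]
  12. access 17: HIT. Next use of 17: step 13. Cache: [17 57]
  13. access 17: HIT. Next use of 17: step 14. Cache: [17 57]
  14. access 17: HIT. Next use of 17: step 15. Cache: [17 57]
  15. access 17: HIT. Next use of 17: never. Cache: [17 57]
Total: 10 hits, 5 misses, 3 evictions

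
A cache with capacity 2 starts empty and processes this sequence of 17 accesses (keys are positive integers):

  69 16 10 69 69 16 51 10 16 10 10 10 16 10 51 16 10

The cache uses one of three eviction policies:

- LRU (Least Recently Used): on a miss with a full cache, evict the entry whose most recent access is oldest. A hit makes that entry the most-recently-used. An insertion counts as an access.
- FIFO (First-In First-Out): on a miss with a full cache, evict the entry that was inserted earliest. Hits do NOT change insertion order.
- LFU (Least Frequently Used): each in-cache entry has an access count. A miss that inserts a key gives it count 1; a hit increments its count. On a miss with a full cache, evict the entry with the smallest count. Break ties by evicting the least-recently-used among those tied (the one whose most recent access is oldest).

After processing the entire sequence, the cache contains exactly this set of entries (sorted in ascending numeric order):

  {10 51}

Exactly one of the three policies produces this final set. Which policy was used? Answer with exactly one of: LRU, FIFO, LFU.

Answer: FIFO

Derivation:
Simulating under each policy and comparing final sets:
  LRU: final set = {10 16} -> differs
  FIFO: final set = {10 51} -> MATCHES target
  LFU: final set = {10 16} -> differs
Only FIFO produces the target set.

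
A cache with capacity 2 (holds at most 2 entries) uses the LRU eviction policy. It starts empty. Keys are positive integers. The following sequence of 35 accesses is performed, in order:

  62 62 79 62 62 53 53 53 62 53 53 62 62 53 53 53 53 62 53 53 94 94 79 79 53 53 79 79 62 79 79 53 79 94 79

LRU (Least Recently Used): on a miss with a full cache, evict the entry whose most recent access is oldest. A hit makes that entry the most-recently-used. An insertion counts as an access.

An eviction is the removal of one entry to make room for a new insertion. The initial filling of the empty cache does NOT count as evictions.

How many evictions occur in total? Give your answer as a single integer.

LRU simulation (capacity=2):
  1. access 62: MISS. Cache (LRU->MRU): [62]
  2. access 62: HIT. Cache (LRU->MRU): [62]
  3. access 79: MISS. Cache (LRU->MRU): [62 79]
  4. access 62: HIT. Cache (LRU->MRU): [79 62]
  5. access 62: HIT. Cache (LRU->MRU): [79 62]
  6. access 53: MISS, evict 79. Cache (LRU->MRU): [62 53]
  7. access 53: HIT. Cache (LRU->MRU): [62 53]
  8. access 53: HIT. Cache (LRU->MRU): [62 53]
  9. access 62: HIT. Cache (LRU->MRU): [53 62]
  10. access 53: HIT. Cache (LRU->MRU): [62 53]
  11. access 53: HIT. Cache (LRU->MRU): [62 53]
  12. access 62: HIT. Cache (LRU->MRU): [53 62]
  13. access 62: HIT. Cache (LRU->MRU): [53 62]
  14. access 53: HIT. Cache (LRU->MRU): [62 53]
  15. access 53: HIT. Cache (LRU->MRU): [62 53]
  16. access 53: HIT. Cache (LRU->MRU): [62 53]
  17. access 53: HIT. Cache (LRU->MRU): [62 53]
  18. access 62: HIT. Cache (LRU->MRU): [53 62]
  19. access 53: HIT. Cache (LRU->MRU): [62 53]
  20. access 53: HIT. Cache (LRU->MRU): [62 53]
  21. access 94: MISS, evict 62. Cache (LRU->MRU): [53 94]
  22. access 94: HIT. Cache (LRU->MRU): [53 94]
  23. access 79: MISS, evict 53. Cache (LRU->MRU): [94 79]
  24. access 79: HIT. Cache (LRU->MRU): [94 79]
  25. access 53: MISS, evict 94. Cache (LRU->MRU): [79 53]
  26. access 53: HIT. Cache (LRU->MRU): [79 53]
  27. access 79: HIT. Cache (LRU->MRU): [53 79]
  28. access 79: HIT. Cache (LRU->MRU): [53 79]
  29. access 62: MISS, evict 53. Cache (LRU->MRU): [79 62]
  30. access 79: HIT. Cache (LRU->MRU): [62 79]
  31. access 79: HIT. Cache (LRU->MRU): [62 79]
  32. access 53: MISS, evict 62. Cache (LRU->MRU): [79 53]
  33. access 79: HIT. Cache (LRU->MRU): [53 79]
  34. access 94: MISS, evict 53. Cache (LRU->MRU): [79 94]
  35. access 79: HIT. Cache (LRU->MRU): [94 79]
Total: 26 hits, 9 misses, 7 evictions

Answer: 7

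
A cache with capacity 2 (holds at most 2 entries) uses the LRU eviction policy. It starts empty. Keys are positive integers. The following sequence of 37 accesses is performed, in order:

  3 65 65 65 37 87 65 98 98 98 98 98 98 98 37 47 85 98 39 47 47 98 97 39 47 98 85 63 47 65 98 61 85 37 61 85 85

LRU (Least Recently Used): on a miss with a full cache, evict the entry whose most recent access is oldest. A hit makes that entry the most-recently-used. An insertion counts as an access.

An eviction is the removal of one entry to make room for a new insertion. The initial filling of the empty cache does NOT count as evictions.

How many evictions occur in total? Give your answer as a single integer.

Answer: 25

Derivation:
LRU simulation (capacity=2):
  1. access 3: MISS. Cache (LRU->MRU): [3]
  2. access 65: MISS. Cache (LRU->MRU): [3 65]
  3. access 65: HIT. Cache (LRU->MRU): [3 65]
  4. access 65: HIT. Cache (LRU->MRU): [3 65]
  5. access 37: MISS, evict 3. Cache (LRU->MRU): [65 37]
  6. access 87: MISS, evict 65. Cache (LRU->MRU): [37 87]
  7. access 65: MISS, evict 37. Cache (LRU->MRU): [87 65]
  8. access 98: MISS, evict 87. Cache (LRU->MRU): [65 98]
  9. access 98: HIT. Cache (LRU->MRU): [65 98]
  10. access 98: HIT. Cache (LRU->MRU): [65 98]
  11. access 98: HIT. Cache (LRU->MRU): [65 98]
  12. access 98: HIT. Cache (LRU->MRU): [65 98]
  13. access 98: HIT. Cache (LRU->MRU): [65 98]
  14. access 98: HIT. Cache (LRU->MRU): [65 98]
  15. access 37: MISS, evict 65. Cache (LRU->MRU): [98 37]
  16. access 47: MISS, evict 98. Cache (LRU->MRU): [37 47]
  17. access 85: MISS, evict 37. Cache (LRU->MRU): [47 85]
  18. access 98: MISS, evict 47. Cache (LRU->MRU): [85 98]
  19. access 39: MISS, evict 85. Cache (LRU->MRU): [98 39]
  20. access 47: MISS, evict 98. Cache (LRU->MRU): [39 47]
  21. access 47: HIT. Cache (LRU->MRU): [39 47]
  22. access 98: MISS, evict 39. Cache (LRU->MRU): [47 98]
  23. access 97: MISS, evict 47. Cache (LRU->MRU): [98 97]
  24. access 39: MISS, evict 98. Cache (LRU->MRU): [97 39]
  25. access 47: MISS, evict 97. Cache (LRU->MRU): [39 47]
  26. access 98: MISS, evict 39. Cache (LRU->MRU): [47 98]
  27. access 85: MISS, evict 47. Cache (LRU->MRU): [98 85]
  28. access 63: MISS, evict 98. Cache (LRU->MRU): [85 63]
  29. access 47: MISS, evict 85. Cache (LRU->MRU): [63 47]
  30. access 65: MISS, evict 63. Cache (LRU->MRU): [47 65]
  31. access 98: MISS, evict 47. Cache (LRU->MRU): [65 98]
  32. access 61: MISS, evict 65. Cache (LRU->MRU): [98 61]
  33. access 85: MISS, evict 98. Cache (LRU->MRU): [61 85]
  34. access 37: MISS, evict 61. Cache (LRU->MRU): [85 37]
  35. access 61: MISS, evict 85. Cache (LRU->MRU): [37 61]
  36. access 85: MISS, evict 37. Cache (LRU->MRU): [61 85]
  37. access 85: HIT. Cache (LRU->MRU): [61 85]
Total: 10 hits, 27 misses, 25 evictions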